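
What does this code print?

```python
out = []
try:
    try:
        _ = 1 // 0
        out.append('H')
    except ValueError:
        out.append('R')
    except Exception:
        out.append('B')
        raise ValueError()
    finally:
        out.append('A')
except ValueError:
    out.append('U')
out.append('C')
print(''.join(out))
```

Execution trace: 'B' (except Exception) → 'A' (finally) → 'U' (outer except ValueError) → 'C' (after the try/except). Output: BAUC

Answer: BAUC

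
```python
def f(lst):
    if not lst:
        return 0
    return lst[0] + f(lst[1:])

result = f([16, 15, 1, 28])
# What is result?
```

16 + 15 + 1 + 28 + 0 = 60

Answer: 60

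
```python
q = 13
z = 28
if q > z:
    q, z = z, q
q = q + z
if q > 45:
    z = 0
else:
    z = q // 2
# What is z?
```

Trace:
`q = 13` → q = 13
`z = 28` → z = 28
`if q > z: ...` → q > z is False → no variable changes
`q = q + z` → q = 41
`if q > 45: ...` → q > 45 is False, take else branch → z = 20
So z = 20

Answer: 20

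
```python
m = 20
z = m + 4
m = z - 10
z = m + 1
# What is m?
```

Trace:
`m = 20` → m = 20
`z = m + 4` → z = 24
`m = z - 10` → m = 14
`z = m + 1` → z = 15
So m = 14

Answer: 14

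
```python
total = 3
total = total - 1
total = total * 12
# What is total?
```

Trace:
`total = 3` → total = 3
`total = total - 1` → total = 2
`total = total * 12` → total = 24
So total = 24

Answer: 24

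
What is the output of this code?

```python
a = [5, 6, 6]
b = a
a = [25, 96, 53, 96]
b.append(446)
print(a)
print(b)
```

Key concept: rebinding vs mutation: a is rebound to a new list, b still points at the original.
Step by step:
`a = [5, 6, 6]` → a = [5, 6, 6]
`b = a` → b = [5, 6, 6] (same object as a)
`a = [25, 96, 53, 96]` → a = [25, 96, 53, 96]
`b.append(446)` → b = [5, 6, 6, 446]
`print(a)` → prints [25, 96, 53, 96]
`print(b)` → prints [5, 6, 6, 446]

Answer:
[25, 96, 53, 96]
[5, 6, 6, 446]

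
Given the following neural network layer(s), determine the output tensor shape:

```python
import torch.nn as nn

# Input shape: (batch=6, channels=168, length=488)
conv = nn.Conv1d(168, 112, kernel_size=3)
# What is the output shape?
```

Input: (6, 168, 488) -> Output: (6, 112, 486)

Answer: (6, 112, 486)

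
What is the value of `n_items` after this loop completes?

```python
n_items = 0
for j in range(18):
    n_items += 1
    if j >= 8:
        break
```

Loop breaks when j reaches 8, n_items is 9
`n_items` takes the values: 0 → 1 → 2 → 3 → 4 → 5 → 6 → 7 → 8 → 9

Answer: 9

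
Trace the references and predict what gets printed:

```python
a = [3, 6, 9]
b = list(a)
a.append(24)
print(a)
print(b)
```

Key concept: list() constructor creates copy.
Step by step:
`a = [3, 6, 9]` → a = [3, 6, 9]
`b = list(a)` → b = [3, 6, 9]
`a.append(24)` → a = [3, 6, 9, 24]
`print(a)` → prints [3, 6, 9, 24]
`print(b)` → prints [3, 6, 9]

Answer:
[3, 6, 9, 24]
[3, 6, 9]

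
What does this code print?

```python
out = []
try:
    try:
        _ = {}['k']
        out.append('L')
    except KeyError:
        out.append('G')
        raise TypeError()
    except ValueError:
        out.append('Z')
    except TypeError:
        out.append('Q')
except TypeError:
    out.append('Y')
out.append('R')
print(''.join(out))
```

Execution trace: 'G' (inner except KeyError) → 'Y' (outer except TypeError) → 'R' (after the try/except). Output: GYR

Answer: GYR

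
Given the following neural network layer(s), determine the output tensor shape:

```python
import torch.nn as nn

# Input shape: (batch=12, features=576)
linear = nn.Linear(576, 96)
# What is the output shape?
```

Input: (12, 576) -> Output: (12, 96)

Answer: (12, 96)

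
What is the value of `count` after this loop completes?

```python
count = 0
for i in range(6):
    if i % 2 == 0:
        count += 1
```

Count numbers divisible by 2 in range(6)
`count` takes the values: 0 → 1 → 2 → 3

Answer: 3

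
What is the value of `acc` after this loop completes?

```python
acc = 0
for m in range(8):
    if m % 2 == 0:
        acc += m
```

Sum of even numbers 0 to 7
`acc` takes the values: 0 → 2 → 6 → 12

Answer: 12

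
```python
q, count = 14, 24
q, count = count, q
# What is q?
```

Trace:
`q, count = 14, 24` → q = 14; count = 24
`q, count = count, q` → q = 24; count = 14
So q = 24

Answer: 24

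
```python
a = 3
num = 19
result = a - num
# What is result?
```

Trace:
`a = 3` → a = 3
`num = 19` → num = 19
`result = a - num` → result = -16
So result = -16

Answer: -16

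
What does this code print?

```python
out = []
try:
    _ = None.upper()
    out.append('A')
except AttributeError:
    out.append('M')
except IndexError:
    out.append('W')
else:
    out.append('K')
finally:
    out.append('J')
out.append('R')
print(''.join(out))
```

Execution trace: 'M' (except AttributeError) → 'J' (finally) → 'R' (after the try/except). Output: MJR

Answer: MJR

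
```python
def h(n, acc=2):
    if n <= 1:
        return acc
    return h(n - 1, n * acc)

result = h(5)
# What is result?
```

Accumulator trace (n, acc): (5, 2) -> (4, 10) -> (3, 40) -> (2, 120) -> (1, 240) -> return 240

Answer: 240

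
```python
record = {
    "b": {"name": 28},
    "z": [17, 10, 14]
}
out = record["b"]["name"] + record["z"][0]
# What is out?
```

Trace:
`record = { ...` → record = {'b': {'name': 28}, 'z': [17, 10, 14]}
`out = record["b"]["name"] + record["z"][0]` → out = 45
So out = 45

Answer: 45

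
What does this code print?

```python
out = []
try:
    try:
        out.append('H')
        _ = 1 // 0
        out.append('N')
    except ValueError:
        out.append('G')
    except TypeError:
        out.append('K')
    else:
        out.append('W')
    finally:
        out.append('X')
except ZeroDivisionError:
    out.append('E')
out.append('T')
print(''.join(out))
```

Execution trace: 'H' (try body) → 'X' (finally) → 'E' (outer except ZeroDivisionError) → 'T' (after the try/except). Output: HXET

Answer: HXET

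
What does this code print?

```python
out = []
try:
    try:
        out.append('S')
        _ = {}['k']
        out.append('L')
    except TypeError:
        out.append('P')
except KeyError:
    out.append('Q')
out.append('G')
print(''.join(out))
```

Execution trace: 'S' (try body) → 'Q' (outer except KeyError) → 'G' (after the try/except). Output: SQG

Answer: SQG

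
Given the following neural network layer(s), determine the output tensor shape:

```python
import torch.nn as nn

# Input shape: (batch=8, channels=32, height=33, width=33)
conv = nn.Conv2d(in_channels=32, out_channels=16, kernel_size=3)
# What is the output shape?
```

Input: (8, 32, 33, 33) -> Output: (8, 16, 31, 31)

Answer: (8, 16, 31, 31)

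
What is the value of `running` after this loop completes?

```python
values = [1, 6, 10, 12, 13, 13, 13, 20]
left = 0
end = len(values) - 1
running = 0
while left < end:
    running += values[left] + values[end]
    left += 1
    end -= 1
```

Sum of pairs from ends
`running` takes the values: 0 → 21 → 40 → 63 → 88

Answer: 88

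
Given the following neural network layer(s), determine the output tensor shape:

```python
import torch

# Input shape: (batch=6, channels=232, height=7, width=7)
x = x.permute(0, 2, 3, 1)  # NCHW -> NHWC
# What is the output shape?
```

Input: (6, 232, 7, 7) -> Output: (6, 7, 7, 232)

Answer: (6, 7, 7, 232)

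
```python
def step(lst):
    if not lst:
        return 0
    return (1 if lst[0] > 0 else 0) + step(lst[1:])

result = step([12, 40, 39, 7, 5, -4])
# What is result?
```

Count of positive elements in [12, 40, 39, 7, 5, -4] = 5

Answer: 5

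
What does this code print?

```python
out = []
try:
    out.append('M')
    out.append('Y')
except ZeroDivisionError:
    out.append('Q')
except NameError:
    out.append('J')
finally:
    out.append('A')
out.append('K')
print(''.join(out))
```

Execution trace: 'M' (try body) → 'Y' (try body, no exception) → 'A' (finally) → 'K' (after the try/except). Output: MYAK

Answer: MYAK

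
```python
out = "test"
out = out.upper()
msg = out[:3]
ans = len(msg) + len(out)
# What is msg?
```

Trace:
`out = "test"` → out = 'test'
`out = out.upper()` → out = 'TEST'
`msg = out[:3]` → msg = 'TES'
`ans = len(msg) + len(out)` → ans = 7
So msg = 'TES'

Answer: 'TES'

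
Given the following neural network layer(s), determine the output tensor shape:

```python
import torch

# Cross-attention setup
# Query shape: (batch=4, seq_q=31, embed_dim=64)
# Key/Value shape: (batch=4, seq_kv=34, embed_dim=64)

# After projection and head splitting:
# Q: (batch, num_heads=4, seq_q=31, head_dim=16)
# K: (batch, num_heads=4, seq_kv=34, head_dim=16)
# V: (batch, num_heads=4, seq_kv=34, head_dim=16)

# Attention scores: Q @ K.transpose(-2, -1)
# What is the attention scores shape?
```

Input: (4, 31, 64) -> Output: (4, 4, 31, 34)

Answer: (4, 4, 31, 34)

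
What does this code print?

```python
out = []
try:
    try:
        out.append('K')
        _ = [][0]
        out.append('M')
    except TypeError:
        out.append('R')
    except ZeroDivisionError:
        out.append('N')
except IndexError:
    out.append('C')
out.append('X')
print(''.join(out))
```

Execution trace: 'K' (inner try body) → 'C' (outer except IndexError) → 'X' (after the try/except). Output: KCX

Answer: KCX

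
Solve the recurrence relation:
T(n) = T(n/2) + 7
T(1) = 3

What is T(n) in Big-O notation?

Each step divides n by 2 and adds 7. After log_2(n) steps we reach T(1)=3. So T(n) = 7·log_2(n) + 3 = O(log n).

Answer: O(log n)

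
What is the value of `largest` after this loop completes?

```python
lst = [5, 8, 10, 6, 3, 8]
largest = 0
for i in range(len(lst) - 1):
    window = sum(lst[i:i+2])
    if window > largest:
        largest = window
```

Max sum of 2-element window in [5, 8, 10, 6, 3, 8]
`largest` takes the values: 0 → 13 → 18

Answer: 18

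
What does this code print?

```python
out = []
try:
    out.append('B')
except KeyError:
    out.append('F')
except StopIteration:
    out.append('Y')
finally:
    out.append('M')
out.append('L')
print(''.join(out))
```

Execution trace: 'B' (try body, no exception) → 'M' (finally) → 'L' (after the try/except). Output: BML

Answer: BML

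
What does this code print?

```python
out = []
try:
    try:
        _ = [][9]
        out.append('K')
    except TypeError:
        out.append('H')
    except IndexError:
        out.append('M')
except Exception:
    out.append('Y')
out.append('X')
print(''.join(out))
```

Execution trace: 'M' (inner except IndexError) → 'X' (after the try/except). Output: MX

Answer: MX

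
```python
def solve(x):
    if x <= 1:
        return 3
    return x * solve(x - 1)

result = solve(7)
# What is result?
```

solve(7) = 7 * 6 * 5 * 4 * 3 * 2 * 3 = 15120

Answer: 15120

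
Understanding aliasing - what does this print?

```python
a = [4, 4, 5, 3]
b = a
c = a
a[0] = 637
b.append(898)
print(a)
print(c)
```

Key concept: multiple aliases.
Step by step:
`a = [4, 4, 5, 3]` → a = [4, 4, 5, 3]
`b = a` → b = [4, 4, 5, 3] (same object as a)
`c = a` → c = [4, 4, 5, 3] (same object as a, b)
`a[0] = 637` → a = [637, 4, 5, 3] (same object as b, c); b = [637, 4, 5, 3] (same object as a, c); c = [637, 4, 5, 3] (same object as a, b)
`b.append(898)` → a = [637, 4, 5, 3, 898] (same object as b, c); b = [637, 4, 5, 3, 898] (same object as a, c); c = [637, 4, 5, 3, 898] (same object as a, b)
`print(a)` → prints [637, 4, 5, 3, 898]
`print(c)` → prints [637, 4, 5, 3, 898]

Answer:
[637, 4, 5, 3, 898]
[637, 4, 5, 3, 898]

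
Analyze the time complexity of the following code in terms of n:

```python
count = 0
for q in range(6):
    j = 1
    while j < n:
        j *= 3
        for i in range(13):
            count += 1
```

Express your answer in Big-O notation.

Each loop level contributes: 1 × log n × 1. Multiplying the contributions gives O(log n).

Answer: O(log n)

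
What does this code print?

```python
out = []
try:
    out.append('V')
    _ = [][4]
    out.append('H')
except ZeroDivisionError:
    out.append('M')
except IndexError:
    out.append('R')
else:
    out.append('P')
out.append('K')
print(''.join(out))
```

Execution trace: 'V' (try body) → 'R' (except IndexError) → 'K' (after the try/except). Output: VRK

Answer: VRK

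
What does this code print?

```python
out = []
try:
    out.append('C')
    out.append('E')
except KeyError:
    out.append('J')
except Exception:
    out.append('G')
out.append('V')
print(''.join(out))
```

Execution trace: 'C' (try body) → 'E' (try body, no exception) → 'V' (after the try/except). Output: CEV

Answer: CEV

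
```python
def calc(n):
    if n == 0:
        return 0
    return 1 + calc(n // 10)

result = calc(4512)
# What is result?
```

Count of digits of 4512: 4

Answer: 4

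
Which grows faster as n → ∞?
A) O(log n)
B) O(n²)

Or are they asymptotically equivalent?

O(log n) vs O(n²): Higher order terms dominate.

Answer: B) O(n²) grows faster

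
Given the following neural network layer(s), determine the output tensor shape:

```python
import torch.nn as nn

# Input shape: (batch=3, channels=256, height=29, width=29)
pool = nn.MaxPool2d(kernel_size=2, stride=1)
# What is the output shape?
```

Input: (3, 256, 29, 29) -> Output: (3, 256, 28, 28)

Answer: (3, 256, 28, 28)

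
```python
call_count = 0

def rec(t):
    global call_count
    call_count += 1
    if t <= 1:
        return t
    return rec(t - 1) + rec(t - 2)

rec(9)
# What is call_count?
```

Calls(t) = 1 + Calls(t-1) + Calls(t-2); Calls(0)=Calls(1)=1. For t=9 this gives 109.

Answer: 109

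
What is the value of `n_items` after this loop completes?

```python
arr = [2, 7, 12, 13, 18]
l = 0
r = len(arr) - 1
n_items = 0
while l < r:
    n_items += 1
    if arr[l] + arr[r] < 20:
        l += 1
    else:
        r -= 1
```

Steps to find pair summing to 20
`n_items` takes the values: 0 → 1 → 2 → 3 → 4

Answer: 4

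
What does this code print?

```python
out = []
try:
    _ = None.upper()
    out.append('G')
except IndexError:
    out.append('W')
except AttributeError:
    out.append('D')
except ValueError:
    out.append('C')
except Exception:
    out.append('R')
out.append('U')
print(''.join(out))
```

Execution trace: 'D' (except AttributeError) → 'U' (after the try/except). Output: DU

Answer: DU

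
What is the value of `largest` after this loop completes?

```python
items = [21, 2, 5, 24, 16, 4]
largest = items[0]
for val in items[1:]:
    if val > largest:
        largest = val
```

Maximum of [21, 2, 5, 24, 16, 4]
`largest` takes the values: 21 → 24

Answer: 24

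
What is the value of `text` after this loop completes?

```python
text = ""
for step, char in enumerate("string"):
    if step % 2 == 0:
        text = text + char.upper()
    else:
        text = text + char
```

Uppercase even positions in 'string'
`text` takes the values: "" → "S" → "St" → "StR" → "StRi" → "StRiN" → "StRiNg"

Answer: "StRiNg"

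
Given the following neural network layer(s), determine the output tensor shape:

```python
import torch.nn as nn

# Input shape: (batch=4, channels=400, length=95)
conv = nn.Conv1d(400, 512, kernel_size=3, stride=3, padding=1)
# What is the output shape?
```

Input: (4, 400, 95) -> Output: (4, 512, 32)

Answer: (4, 512, 32)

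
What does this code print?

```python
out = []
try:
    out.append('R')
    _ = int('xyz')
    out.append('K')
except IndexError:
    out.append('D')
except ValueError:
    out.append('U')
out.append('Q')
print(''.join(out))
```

Execution trace: 'R' (try body) → 'U' (except ValueError) → 'Q' (after the try/except). Output: RUQ

Answer: RUQ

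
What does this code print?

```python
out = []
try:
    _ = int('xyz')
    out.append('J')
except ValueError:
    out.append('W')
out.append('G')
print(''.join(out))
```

Execution trace: 'W' (except ValueError) → 'G' (after the try/except). Output: WG

Answer: WG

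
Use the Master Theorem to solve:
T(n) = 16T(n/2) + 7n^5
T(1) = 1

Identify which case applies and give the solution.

a=16, b=2, f(n)=7n^5. log_2(16) = 4. Since c=5 > 4 and the regularity condition holds (16(n/2)^5 = (16/2^5)n^5 with 16/2^5 < 1), Case 3 applies: T(n) = Θ(f(n)) = O(n^5).

Answer: O(n^5) - Case 3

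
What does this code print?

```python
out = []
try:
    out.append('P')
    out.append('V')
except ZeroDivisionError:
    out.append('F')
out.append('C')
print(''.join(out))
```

Execution trace: 'P' (try body) → 'V' (try body, no exception) → 'C' (after the try/except). Output: PVC

Answer: PVC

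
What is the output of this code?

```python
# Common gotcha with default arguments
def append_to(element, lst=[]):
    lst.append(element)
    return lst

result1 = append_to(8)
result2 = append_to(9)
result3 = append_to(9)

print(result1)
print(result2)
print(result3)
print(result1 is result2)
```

Key concept: mutable default argument gotcha.
Step by step:
`result1 = append_to(8)` → result1 = [8]
`result2 = append_to(9)` → result1 = [8, 9] (same object as result2); result2 = [8, 9] (same object as result1)
`result3 = append_to(9)` → result1 = [8, 9, 9] (same object as result2, result3); result2 = [8, 9, 9] (same object as result1, result3); result3 = [8, 9, 9] (same object as result1, result2)
`print(result1)` → prints [8, 9, 9]
`print(result2)` → prints [8, 9, 9]
`print(result3)` → prints [8, 9, 9]
`print(result1 is result2)` → prints True

Answer:
[8, 9, 9]
[8, 9, 9]
[8, 9, 9]
True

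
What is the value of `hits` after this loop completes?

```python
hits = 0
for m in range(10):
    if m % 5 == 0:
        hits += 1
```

Count numbers divisible by 5 in range(10)
`hits` takes the values: 0 → 1 → 2

Answer: 2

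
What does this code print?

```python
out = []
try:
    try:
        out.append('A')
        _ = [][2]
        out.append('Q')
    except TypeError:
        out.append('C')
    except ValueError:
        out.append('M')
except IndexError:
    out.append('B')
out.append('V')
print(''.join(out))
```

Execution trace: 'A' (try body) → 'B' (outer except IndexError) → 'V' (after the try/except). Output: ABV

Answer: ABV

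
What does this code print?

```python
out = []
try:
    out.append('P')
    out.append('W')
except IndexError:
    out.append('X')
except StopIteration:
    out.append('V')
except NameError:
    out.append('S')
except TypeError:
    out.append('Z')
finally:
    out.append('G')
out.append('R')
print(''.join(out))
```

Execution trace: 'P' (try body) → 'W' (try body, no exception) → 'G' (finally) → 'R' (after the try/except). Output: PWGR

Answer: PWGR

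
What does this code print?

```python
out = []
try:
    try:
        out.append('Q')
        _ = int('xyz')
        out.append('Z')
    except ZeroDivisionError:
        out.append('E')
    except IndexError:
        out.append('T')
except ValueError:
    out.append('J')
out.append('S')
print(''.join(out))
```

Execution trace: 'Q' (try body) → 'J' (outer except ValueError) → 'S' (after the try/except). Output: QJS

Answer: QJS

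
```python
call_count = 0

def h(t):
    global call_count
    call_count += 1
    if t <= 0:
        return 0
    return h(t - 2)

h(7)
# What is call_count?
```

Linear recursion stepping by 2: 5 calls from t=7 down to ≤0.

Answer: 5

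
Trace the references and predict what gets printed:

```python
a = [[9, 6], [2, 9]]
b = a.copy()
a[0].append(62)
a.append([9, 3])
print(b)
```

Key concept: shallow copy with nested lists.
Step by step:
`a = [[9, 6], [2, 9]]` → a = [[9, 6], [2, 9]]
`b = a.copy()` → b = [[9, 6], [2, 9]]
`a[0].append(62)` → a = [[9, 6, 62], [2, 9]]; b = [[9, 6, 62], [2, 9]]
`a.append([9, 3])` → a = [[9, 6, 62], [2, 9], [9, 3]]
`print(b)` → prints [[9, 6, 62], [2, 9]]

Answer: [[9, 6, 62], [2, 9]]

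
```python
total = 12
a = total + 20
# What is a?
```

Trace:
`total = 12` → total = 12
`a = total + 20` → a = 32
So a = 32

Answer: 32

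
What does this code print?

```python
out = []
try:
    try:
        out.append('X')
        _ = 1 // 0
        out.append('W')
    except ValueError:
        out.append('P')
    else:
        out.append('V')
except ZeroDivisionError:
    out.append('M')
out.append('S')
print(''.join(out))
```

Execution trace: 'X' (try body) → 'M' (outer except ZeroDivisionError) → 'S' (after the try/except). Output: XMS

Answer: XMS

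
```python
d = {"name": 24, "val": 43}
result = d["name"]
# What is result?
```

Trace:
`d = {"name": 24, "val": 43}` → d = {'name': 24, 'val': 43}
`result = d["name"]` → result = 24
So result = 24

Answer: 24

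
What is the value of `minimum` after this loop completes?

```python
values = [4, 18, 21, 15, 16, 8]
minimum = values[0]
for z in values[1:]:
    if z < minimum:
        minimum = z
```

Minimum of [4, 18, 21, 15, 16, 8]
`minimum` takes the values: 4

Answer: 4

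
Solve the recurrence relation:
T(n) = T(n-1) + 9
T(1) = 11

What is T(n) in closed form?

Unrolling: T(n) = T(1) + 9·(n-1) = 11 + 9(n-1) = 9n + 2.

Answer: T(n) = 9n + 2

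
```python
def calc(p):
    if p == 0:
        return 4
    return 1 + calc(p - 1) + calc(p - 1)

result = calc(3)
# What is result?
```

calc(p) = 1 + 2·calc(p-1), calc(0)=4. Closed form: (4+1)·2^3 - 1 = 39.

Answer: 39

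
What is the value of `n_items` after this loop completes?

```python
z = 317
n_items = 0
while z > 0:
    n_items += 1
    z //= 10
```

Count digits by repeated division by 10
`n_items` takes the values: 0 → 1 → 2 → 3

Answer: 3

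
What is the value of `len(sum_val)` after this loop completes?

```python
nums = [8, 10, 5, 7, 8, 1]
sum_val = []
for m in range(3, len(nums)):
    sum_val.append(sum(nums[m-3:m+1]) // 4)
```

Number of 4-element averages
`sum_val` takes the values: [] → [7] → [7, 7] → [7, 7, 5]
So `len(sum_val)` = 3

Answer: 3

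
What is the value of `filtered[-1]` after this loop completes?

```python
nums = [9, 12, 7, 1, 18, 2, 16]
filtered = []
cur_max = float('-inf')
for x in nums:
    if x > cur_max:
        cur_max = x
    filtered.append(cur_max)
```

Running max ends at 18
`filtered` takes the values: [] → [9] → [9, 12] → [9, 12, 12] → [9, 12, 12, 12] → [9, 12, 12, 12, 18] → [9, 12, 12, 12, 18, 18] → [9, 12, 12, 12, 18, 18, 18]
So `filtered[-1]` = 18

Answer: 18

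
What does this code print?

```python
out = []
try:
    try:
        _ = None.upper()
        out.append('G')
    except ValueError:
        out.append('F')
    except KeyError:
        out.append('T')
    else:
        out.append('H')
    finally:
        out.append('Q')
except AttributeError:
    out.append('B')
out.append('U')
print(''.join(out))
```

Execution trace: 'Q' (finally) → 'B' (outer except AttributeError) → 'U' (after the try/except). Output: QBU

Answer: QBU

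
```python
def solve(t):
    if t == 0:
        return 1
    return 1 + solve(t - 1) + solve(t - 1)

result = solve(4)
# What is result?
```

solve(t) = 1 + 2·solve(t-1), solve(0)=1. Closed form: (1+1)·2^4 - 1 = 31.

Answer: 31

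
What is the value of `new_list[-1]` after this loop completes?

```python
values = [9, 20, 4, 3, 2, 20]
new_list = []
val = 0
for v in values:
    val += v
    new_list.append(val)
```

Cumulative sum ends at 58
`new_list` takes the values: [] → [9] → [9, 29] → [9, 29, 33] → [9, 29, 33, 36] → [9, 29, 33, 36, 38] → [9, 29, 33, 36, 38, 58]
So `new_list[-1]` = 58

Answer: 58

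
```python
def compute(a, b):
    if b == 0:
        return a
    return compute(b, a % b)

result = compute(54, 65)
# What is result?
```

compute(54, 65) -> compute(65, 54) -> compute(54, 11) -> compute(11, 10) -> compute(10, 1) -> compute(1, 0) -> 1

Answer: 1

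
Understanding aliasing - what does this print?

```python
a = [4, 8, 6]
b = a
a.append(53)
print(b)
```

Key concept: basic list aliasing.
Step by step:
`a = [4, 8, 6]` → a = [4, 8, 6]
`b = a` → b = [4, 8, 6] (same object as a)
`a.append(53)` → a = [4, 8, 6, 53] (same object as b); b = [4, 8, 6, 53] (same object as a)
`print(b)` → prints [4, 8, 6, 53]

Answer: [4, 8, 6, 53]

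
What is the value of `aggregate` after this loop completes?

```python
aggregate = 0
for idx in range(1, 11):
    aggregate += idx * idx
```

Sum of squares 1² to 10² = 385
`aggregate` takes the values: 0 → 1 → 5 → 14 → 30 → 55 → 91 → 140 → 204 → 285 → 385

Answer: 385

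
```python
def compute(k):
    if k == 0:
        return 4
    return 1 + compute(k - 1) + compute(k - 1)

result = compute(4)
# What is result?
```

compute(k) = 1 + 2·compute(k-1), compute(0)=4. Closed form: (4+1)·2^4 - 1 = 79.

Answer: 79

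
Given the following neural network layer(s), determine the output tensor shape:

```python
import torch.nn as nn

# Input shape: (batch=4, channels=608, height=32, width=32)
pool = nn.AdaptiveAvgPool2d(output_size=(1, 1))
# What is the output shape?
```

Input: (4, 608, 32, 32) -> Output: (4, 608, 1, 1)

Answer: (4, 608, 1, 1)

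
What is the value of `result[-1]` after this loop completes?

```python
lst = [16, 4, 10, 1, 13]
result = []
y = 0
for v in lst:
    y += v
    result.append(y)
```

Cumulative sum ends at 44
`result` takes the values: [] → [16] → [16, 20] → [16, 20, 30] → [16, 20, 30, 31] → [16, 20, 30, 31, 44]
So `result[-1]` = 44

Answer: 44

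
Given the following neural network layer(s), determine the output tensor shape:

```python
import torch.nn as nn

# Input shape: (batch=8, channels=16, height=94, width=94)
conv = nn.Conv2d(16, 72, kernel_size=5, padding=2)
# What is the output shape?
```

Input: (8, 16, 94, 94) -> Output: (8, 72, 94, 94)

Answer: (8, 72, 94, 94)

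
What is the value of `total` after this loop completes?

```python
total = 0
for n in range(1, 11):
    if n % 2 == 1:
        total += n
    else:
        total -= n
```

Add odd, subtract even
`total` takes the values: 0 → 1 → -1 → 2 → -2 → 3 → -3 → 4 → -4 → 5 → -5

Answer: -5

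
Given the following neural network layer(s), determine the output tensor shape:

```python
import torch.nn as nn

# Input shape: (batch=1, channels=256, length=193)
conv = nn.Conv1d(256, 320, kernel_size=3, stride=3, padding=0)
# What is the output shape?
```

Input: (1, 256, 193) -> Output: (1, 320, 64)

Answer: (1, 320, 64)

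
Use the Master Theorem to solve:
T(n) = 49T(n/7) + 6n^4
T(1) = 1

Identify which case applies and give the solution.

a=49, b=7, f(n)=6n^4. log_7(49) = 2. Since c=4 > 2 and the regularity condition holds (49(n/7)^4 = (49/7^4)n^4 with 49/7^4 < 1), Case 3 applies: T(n) = Θ(f(n)) = O(n^4).

Answer: O(n^4) - Case 3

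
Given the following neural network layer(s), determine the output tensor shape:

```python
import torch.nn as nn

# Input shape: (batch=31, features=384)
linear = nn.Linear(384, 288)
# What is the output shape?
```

Input: (31, 384) -> Output: (31, 288)

Answer: (31, 288)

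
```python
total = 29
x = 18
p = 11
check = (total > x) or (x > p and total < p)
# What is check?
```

Trace:
`total = 29` → total = 29
`x = 18` → x = 18
`p = 11` → p = 11
`check = (total > x) or (x > p and total < p)` → check = True
So check = True

Answer: True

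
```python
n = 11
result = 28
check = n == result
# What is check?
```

Trace:
`n = 11` → n = 11
`result = 28` → result = 28
`check = n == result` → check = False
So check = False

Answer: False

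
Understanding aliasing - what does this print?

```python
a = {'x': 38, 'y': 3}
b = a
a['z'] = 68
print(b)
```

Key concept: dict aliasing.
Step by step:
`a = {'x': 38, 'y': 3}` → a = {'x': 38, 'y': 3}
`b = a` → b = {'x': 38, 'y': 3} (same object as a)
`a['z'] = 68` → a = {'x': 38, 'y': 3, 'z': 68} (same object as b); b = {'x': 38, 'y': 3, 'z': 68} (same object as a)
`print(b)` → prints {'x': 38, 'y': 3, 'z': 68}

Answer: {'x': 38, 'y': 3, 'z': 68}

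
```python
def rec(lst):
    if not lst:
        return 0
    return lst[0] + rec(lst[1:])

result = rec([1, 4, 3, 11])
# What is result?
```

1 + 4 + 3 + 11 + 0 = 19

Answer: 19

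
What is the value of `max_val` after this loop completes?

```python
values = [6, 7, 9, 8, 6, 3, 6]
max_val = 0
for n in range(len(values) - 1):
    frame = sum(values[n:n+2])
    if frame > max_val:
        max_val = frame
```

Max sum of 2-element window in [6, 7, 9, 8, 6, 3, 6]
`max_val` takes the values: 0 → 13 → 16 → 17

Answer: 17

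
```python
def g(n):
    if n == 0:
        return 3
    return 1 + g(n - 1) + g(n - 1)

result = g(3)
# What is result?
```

g(n) = 1 + 2·g(n-1), g(0)=3. Closed form: (3+1)·2^3 - 1 = 31.

Answer: 31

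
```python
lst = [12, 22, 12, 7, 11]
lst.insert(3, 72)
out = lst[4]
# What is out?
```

Trace:
`lst = [12, 22, 12, 7, 11]` → lst = [12, 22, 12, 7, 11]
`lst.insert(3, 72)` → lst = [12, 22, 12, 72, 7, 11]
`out = lst[4]` → out = 7
So out = 7

Answer: 7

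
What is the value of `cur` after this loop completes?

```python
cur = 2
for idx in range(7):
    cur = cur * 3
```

Multiply by 3, 7 times: 2 * 3^7 = 4374
`cur` takes the values: 2 → 6 → 18 → 54 → 162 → 486 → 1458 → 4374

Answer: 4374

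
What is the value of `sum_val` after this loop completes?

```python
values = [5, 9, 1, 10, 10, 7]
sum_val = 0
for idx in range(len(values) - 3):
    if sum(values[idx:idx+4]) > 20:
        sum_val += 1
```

Count windows with sum > 20
`sum_val` takes the values: 0 → 1 → 2 → 3

Answer: 3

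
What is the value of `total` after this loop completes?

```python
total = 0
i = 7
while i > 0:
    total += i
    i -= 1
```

Sum 7 down to 1
`total` takes the values: 0 → 7 → 13 → 18 → 22 → 25 → 27 → 28

Answer: 28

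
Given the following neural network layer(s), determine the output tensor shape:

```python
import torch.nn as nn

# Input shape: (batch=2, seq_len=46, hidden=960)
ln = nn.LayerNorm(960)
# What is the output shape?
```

Input: (2, 46, 960) -> Output: (2, 46, 960)

Answer: (2, 46, 960)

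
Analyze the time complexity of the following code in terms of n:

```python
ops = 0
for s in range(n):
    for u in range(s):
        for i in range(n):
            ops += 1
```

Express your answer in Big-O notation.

Each loop level contributes: n × n × n. Multiplying the contributions gives O(n^3).

Answer: O(n^3)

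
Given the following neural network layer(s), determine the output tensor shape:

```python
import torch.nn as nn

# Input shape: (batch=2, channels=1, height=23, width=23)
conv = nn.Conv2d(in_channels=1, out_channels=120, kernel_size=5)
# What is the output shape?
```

Input: (2, 1, 23, 23) -> Output: (2, 120, 19, 19)

Answer: (2, 120, 19, 19)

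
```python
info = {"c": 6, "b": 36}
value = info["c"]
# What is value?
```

Trace:
`info = {"c": 6, "b": 36}` → info = {'c': 6, 'b': 36}
`value = info["c"]` → value = 6
So value = 6

Answer: 6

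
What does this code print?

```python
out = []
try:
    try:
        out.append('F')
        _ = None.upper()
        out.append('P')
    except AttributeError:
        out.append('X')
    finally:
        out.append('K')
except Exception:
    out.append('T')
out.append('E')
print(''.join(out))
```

Execution trace: 'F' (inner try body) → 'X' (inner except AttributeError) → 'K' (inner finally) → 'E' (after the try/except). Output: FXKE

Answer: FXKE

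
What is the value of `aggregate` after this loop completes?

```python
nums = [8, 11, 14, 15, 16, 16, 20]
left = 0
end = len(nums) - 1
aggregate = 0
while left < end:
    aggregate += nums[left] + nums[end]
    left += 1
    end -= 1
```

Sum of pairs from ends
`aggregate` takes the values: 0 → 28 → 55 → 85

Answer: 85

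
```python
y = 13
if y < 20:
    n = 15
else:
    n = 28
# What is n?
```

Trace:
`y = 13` → y = 13
`if y < 20: ...` → y < 20 is True → n = 15
So n = 15

Answer: 15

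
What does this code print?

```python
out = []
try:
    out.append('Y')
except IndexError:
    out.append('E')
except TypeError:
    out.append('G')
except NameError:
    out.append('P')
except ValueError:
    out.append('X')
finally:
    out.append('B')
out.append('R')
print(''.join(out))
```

Execution trace: 'Y' (try body, no exception) → 'B' (finally) → 'R' (after the try/except). Output: YBR

Answer: YBR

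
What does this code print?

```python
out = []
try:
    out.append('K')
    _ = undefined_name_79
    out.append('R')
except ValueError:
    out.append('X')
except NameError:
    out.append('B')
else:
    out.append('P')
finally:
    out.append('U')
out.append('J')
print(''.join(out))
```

Execution trace: 'K' (try body) → 'B' (except NameError) → 'U' (finally) → 'J' (after the try/except). Output: KBUJ

Answer: KBUJ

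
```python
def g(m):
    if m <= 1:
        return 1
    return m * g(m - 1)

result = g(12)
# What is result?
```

g(12) = 12 * 11 * 10 * 9 * 8 * 7 * 6 * 5 * 4 * 3 * 2 * 1 = 479001600

Answer: 479001600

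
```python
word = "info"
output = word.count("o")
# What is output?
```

Trace:
`word = "info"` → word = 'info'
`output = word.count("o")` → output = 1
So output = 1

Answer: 1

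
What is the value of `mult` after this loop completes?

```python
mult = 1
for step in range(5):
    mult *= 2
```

2^5 = 32
`mult` takes the values: 1 → 2 → 4 → 8 → 16 → 32

Answer: 32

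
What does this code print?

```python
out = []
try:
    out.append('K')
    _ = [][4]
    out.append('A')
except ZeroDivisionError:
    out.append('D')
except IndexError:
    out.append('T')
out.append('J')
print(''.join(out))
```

Execution trace: 'K' (try body) → 'T' (except IndexError) → 'J' (after the try/except). Output: KTJ

Answer: KTJ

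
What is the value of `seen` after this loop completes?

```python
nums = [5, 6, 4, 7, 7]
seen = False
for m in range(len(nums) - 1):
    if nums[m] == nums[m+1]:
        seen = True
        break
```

Check consecutive duplicates in [5, 6, 4, 7, 7]
`seen` takes the values: False → True

Answer: True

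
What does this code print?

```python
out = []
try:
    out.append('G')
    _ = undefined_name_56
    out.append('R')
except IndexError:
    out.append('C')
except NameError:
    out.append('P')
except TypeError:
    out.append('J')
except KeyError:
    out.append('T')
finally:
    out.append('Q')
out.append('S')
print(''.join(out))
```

Execution trace: 'G' (try body) → 'P' (except NameError) → 'Q' (finally) → 'S' (after the try/except). Output: GPQS

Answer: GPQS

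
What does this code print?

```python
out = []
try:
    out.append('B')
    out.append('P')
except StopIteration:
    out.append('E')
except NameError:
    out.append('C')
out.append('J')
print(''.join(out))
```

Execution trace: 'B' (try body) → 'P' (try body, no exception) → 'J' (after the try/except). Output: BPJ

Answer: BPJ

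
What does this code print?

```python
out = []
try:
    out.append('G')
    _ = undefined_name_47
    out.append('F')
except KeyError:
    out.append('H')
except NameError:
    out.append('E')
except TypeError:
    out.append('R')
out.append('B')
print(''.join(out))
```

Execution trace: 'G' (try body) → 'E' (except NameError) → 'B' (after the try/except). Output: GEB

Answer: GEB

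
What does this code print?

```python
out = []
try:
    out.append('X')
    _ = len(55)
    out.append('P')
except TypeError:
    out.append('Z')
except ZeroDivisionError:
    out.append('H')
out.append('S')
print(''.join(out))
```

Execution trace: 'X' (try body) → 'Z' (except TypeError) → 'S' (after the try/except). Output: XZS

Answer: XZS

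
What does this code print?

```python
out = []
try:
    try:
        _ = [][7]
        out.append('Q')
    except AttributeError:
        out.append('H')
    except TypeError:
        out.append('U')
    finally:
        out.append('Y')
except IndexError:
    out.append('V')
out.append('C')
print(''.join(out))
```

Execution trace: 'Y' (finally) → 'V' (outer except IndexError) → 'C' (after the try/except). Output: YVC

Answer: YVC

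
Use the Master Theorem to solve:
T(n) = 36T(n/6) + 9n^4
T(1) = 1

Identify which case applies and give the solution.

a=36, b=6, f(n)=9n^4. log_6(36) = 2. Since c=4 > 2 and the regularity condition holds (36(n/6)^4 = (36/6^4)n^4 with 36/6^4 < 1), Case 3 applies: T(n) = Θ(f(n)) = O(n^4).

Answer: O(n^4) - Case 3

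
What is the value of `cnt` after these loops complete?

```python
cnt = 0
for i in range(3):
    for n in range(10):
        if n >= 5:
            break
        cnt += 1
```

Inner breaks at 5, outer runs 3 times
`cnt` takes the values: 0 → 1 → 2 → 3 → 4 → 5 → 6 → 7 → 8 → 9 → 10 → 11 → 12 → 13 → 14 → 15

Answer: 15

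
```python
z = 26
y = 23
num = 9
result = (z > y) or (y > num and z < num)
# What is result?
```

Trace:
`z = 26` → z = 26
`y = 23` → y = 23
`num = 9` → num = 9
`result = (z > y) or (y > num and z < num)` → result = True
So result = True

Answer: True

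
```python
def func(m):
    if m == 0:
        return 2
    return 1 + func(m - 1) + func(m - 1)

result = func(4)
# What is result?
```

func(m) = 1 + 2·func(m-1), func(0)=2. Closed form: (2+1)·2^4 - 1 = 47.

Answer: 47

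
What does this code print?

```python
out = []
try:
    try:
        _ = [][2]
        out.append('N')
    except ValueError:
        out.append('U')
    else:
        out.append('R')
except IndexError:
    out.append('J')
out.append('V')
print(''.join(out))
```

Execution trace: 'J' (outer except IndexError) → 'V' (after the try/except). Output: JV

Answer: JV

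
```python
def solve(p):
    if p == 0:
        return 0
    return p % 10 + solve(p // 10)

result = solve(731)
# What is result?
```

Sum of digits of 731: 1 + 3 + 7 = 11

Answer: 11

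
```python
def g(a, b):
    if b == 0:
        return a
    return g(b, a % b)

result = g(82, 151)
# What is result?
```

g(82, 151) -> g(151, 82) -> g(82, 69) -> g(69, 13) -> g(13, 4) -> g(4, 1) -> g(1, 0) -> 1

Answer: 1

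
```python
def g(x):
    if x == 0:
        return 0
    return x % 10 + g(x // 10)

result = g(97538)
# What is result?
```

Sum of digits of 97538: 8 + 3 + 5 + 7 + 9 = 32

Answer: 32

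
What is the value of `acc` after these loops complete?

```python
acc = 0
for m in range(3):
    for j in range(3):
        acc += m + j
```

Sum of all m+j for m,j in 3x3
`acc` takes the values: 0 → 1 → 3 → 4 → 6 → 9 → 11 → 14 → 18

Answer: 18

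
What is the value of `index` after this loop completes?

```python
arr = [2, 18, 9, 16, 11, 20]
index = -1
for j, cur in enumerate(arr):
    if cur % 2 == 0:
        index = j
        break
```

First even number index in [2, 18, 9, 16, 11, 20]
`index` takes the values: -1 → 0

Answer: 0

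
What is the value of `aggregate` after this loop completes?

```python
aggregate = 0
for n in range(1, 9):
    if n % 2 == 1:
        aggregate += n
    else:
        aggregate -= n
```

Add odd, subtract even
`aggregate` takes the values: 0 → 1 → -1 → 2 → -2 → 3 → -3 → 4 → -4

Answer: -4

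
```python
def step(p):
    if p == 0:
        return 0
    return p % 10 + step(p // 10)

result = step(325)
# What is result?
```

Sum of digits of 325: 5 + 2 + 3 = 10

Answer: 10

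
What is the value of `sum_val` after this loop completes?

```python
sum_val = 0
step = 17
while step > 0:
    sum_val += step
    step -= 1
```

Sum 17 down to 1
`sum_val` takes the values: 0 → 17 → 33 → 48 → 62 → 75 → 87 → 98 → 108 → 117 → 125 → 132 → 138 → 143 → 147 → 150 → 152 → 153

Answer: 153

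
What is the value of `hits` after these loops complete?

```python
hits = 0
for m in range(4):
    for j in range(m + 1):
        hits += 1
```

Triangle: 1 + 2 + ... + 4
`hits` takes the values: 0 → 1 → 2 → 3 → 4 → 5 → 6 → 7 → 8 → 9 → 10

Answer: 10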